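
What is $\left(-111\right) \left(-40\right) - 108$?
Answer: $4332$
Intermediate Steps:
$\left(-111\right) \left(-40\right) - 108 = 4440 - 108 = 4332$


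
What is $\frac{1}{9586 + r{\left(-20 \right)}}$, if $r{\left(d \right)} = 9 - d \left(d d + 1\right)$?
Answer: $\frac{1}{17615} \approx 5.677 \cdot 10^{-5}$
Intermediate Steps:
$r{\left(d \right)} = 9 - d \left(1 + d^{2}\right)$ ($r{\left(d \right)} = 9 - d \left(d^{2} + 1\right) = 9 - d \left(1 + d^{2}\right)$)
$\frac{1}{9586 + r{\left(-20 \right)}} = \frac{1}{9586 - -8029} = \frac{1}{9586 + \left(9 + 20 - -8000\right)} = \frac{1}{9586 + \left(9 + 20 + 8000\right)} = \frac{1}{9586 + 8029} = \frac{1}{17615}$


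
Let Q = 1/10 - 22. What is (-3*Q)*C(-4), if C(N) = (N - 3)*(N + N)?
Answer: 18396/5 ≈ 3679.2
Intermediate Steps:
Q = -219/10 (Q = 1/10 - 22 = -219/10 ≈ -21.900)
C(N) = 2*N*(-3 + N) (C(N) = (-3 + N)*(2*N) = 2*N*(-3 + N))
(-3*Q)*C(-4) = (-3*(-219/10))*(2*(-4)*(-3 - 4)) = 657*(2*(-4)*(-7))/10 = (657/10)*56 = 18396/5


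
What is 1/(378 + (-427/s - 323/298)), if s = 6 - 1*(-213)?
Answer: 65262/24471053 ≈ 0.0026669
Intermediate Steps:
s = 219 (s = 6 + 213 = 219)
1/(378 + (-427/s - 323/298)) = 1/(378 + (-427/219 - 323/298)) = 1/(378 - 197983/65262) = 1/(24471053/65262) = 65262/24471053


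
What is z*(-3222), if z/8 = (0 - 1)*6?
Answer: 154656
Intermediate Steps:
z = -48 (z = 8*((0 - 1)*6) = 8*(-1*6) = 8*(-6) = -48)
z*(-3222) = -48*(-3222) = 154656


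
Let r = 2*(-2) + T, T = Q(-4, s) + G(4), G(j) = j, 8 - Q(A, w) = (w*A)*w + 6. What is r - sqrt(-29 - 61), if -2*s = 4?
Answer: 18 - 3*I*sqrt(10) ≈ 18.0 - 9.4868*I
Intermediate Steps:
s = -2 (s = -1/2*4 = -2)
Q(A, w) = 2 - A*w**2 (Q(A, w) = 8 - ((w*A)*w + 6) = 8 - ((A*w)*w + 6) = 8 - (A*w**2 + 6) = 8 - (6 + A*w**2) = 8 + (-6 - A*w**2) = 2 - A*w**2)
T = 22 (T = (2 - 1*(-4)*(-2)**2) + 4 = (2 - 1*(-4)*4) + 4 = (2 + 16) + 4 = 18 + 4 = 22)
r = 18 (r = 2*(-2) + 22 = -4 + 22 = 18)
r - sqrt(-29 - 61) = 18 - sqrt(-29 - 61) = 18 - sqrt(-90) = 18 - 3*I*sqrt(10)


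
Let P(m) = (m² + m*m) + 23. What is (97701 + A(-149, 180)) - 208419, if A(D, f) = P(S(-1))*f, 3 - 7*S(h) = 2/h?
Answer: -5213322/49 ≈ -1.0639e+5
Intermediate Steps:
S(h) = 3/7 - 2/(7*h)
P(m) = 23 + 2*m² (P(m) = (m² + m²) + 23 = 2*m² + 23 = 23 + 2*m²)
A(D, f) = 1177*f/49 (A(D, f) = (23 + 2*((⅐)*(-2 + 3*(-1))/(-1))²)*f = (23 + 2*((⅐)*(-1)*(-2 - 3))²)*f = (23 + 2*((⅐)*(-1)*(-5))²)*f = (23 + 2*(5/7)²)*f = (23 + 2*(25/49))*f = (23 + 50/49)*f = 1177*f/49)
(97701 + A(-149, 180)) - 208419 = (97701 + (1177/49)*180) - 208419 = (97701 + 211860/49) - 208419 = 4999209/49 - 208419 = -5213322/49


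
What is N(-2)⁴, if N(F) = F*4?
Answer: 4096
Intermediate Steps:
N(F) = 4*F
N(-2)⁴ = (4*(-2))⁴ = (-8)⁴ = 4096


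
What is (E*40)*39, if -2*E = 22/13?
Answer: -1320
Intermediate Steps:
E = -11/13 ≈ -0.84615
(E*40)*39 = -11/13*40*39 = -440/13*39 = -1320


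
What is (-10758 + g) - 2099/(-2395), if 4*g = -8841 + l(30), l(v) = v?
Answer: -124155589/9580 ≈ -12960.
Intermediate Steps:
g = -8811/4 (g = (-8841 + 30)/4 = (¼)*(-8811) = -8811/4 ≈ -2202.8)
(-10758 + g) - 2099/(-2395) = (-10758 - 8811/4) - 2099/(-2395) = -51843/4 - 2099*(-1/2395) = -51843/4 + 2099/2395 = -124155589/9580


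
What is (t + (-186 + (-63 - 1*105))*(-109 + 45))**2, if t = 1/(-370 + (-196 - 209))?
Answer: 308297375443201/600625 ≈ 5.1329e+8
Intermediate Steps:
t = -1/775 (t = 1/(-370 - 405) = 1/(-775) = -1/775 ≈ -0.0012903)
(t + (-186 + (-63 - 1*105))*(-109 + 45))**2 = (-1/775 + (-186 + (-63 - 1*105))*(-109 + 45))**2 = (-1/775 + (-186 + (-63 - 105))*(-64))**2 = (-1/775 + (-186 - 168)*(-64))**2 = (-1/775 - 354*(-64))**2 = (-1/775 + 22656)**2 = (17558399/775)**2 = 308297375443201/600625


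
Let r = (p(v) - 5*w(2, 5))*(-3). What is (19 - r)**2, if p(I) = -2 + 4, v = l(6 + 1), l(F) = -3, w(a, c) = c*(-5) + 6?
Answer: 96100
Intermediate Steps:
w(a, c) = 6 - 5*c (w(a, c) = -5*c + 6 = 6 - 5*c)
v = -3
p(I) = 2
r = -291 (r = (2 - 5*(6 - 5*5))*(-3) = (2 - 5*(6 - 25))*(-3) = (2 - 5*(-19))*(-3) = (2 + 95)*(-3) = 97*(-3) = -291)
(19 - r)**2 = (19 - 1*(-291))**2 = (19 + 291)**2 = 310**2 = 96100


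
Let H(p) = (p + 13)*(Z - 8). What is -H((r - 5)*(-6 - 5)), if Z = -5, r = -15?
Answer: 3029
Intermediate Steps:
H(p) = -169 - 13*p (H(p) = (p + 13)*(-5 - 8) = (13 + p)*(-13) = -169 - 13*p)
-H((r - 5)*(-6 - 5)) = -(-169 - 13*(-15 - 5)*(-6 - 5)) = -(-169 - (-260)*(-11)) = -(-169 - 13*220) = -(-169 - 2860) = -1*(-3029) = 3029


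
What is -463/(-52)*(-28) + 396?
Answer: 1907/13 ≈ 146.69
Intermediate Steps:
-463/(-52)*(-28) + 396 = -463*(-1/52)*(-28) + 396 = (463/52)*(-28) + 396 = -3241/13 + 396 = 1907/13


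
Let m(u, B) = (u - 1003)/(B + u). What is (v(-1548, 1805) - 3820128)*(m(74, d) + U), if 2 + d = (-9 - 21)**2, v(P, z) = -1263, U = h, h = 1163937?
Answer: -160122770065055/36 ≈ -4.4479e+12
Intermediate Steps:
U = 1163937
d = 898 (d = -2 + (-9 - 21)**2 = -2 + (-30)**2 = -2 + 900 = 898)
m(u, B) = (-1003 + u)/(B + u)
(v(-1548, 1805) - 3820128)*(m(74, d) + U) = (-1263 - 3820128)*((-1003 + 74)/(898 + 74) + 1163937) = -3821391*(-929/972 + 1163937) = -3821391*1131345835/972 = -160122770065055/36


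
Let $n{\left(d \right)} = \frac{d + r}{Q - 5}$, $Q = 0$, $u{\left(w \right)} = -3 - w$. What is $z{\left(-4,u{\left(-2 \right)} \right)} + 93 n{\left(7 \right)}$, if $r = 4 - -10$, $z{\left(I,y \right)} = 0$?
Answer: $- \frac{1953}{5} \approx -390.6$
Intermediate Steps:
$r = 14$ ($r = 4 + 10 = 14$)
$n{\left(d \right)} = - \frac{14}{5} - \frac{d}{5}$ ($n{\left(d \right)} = \frac{d + 14}{0 - 5} = \frac{14 + d}{-5} = \left(14 + d\right) \left(- \frac{1}{5}\right) = - \frac{14}{5} - \frac{d}{5}$)
$z{\left(-4,u{\left(-2 \right)} \right)} + 93 n{\left(7 \right)} = 0 + 93 \left(- \frac{14}{5} - \frac{7}{5}\right) = 0 + 93 \left(- \frac{21}{5}\right) = 0 - \frac{1953}{5} = - \frac{1953}{5}$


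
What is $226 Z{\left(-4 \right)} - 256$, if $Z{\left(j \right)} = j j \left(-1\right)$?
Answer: $-3872$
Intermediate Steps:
$Z{\left(j \right)} = - j^{2}$ ($Z{\left(j \right)} = j^{2} \left(-1\right) = - j^{2}$)
$226 Z{\left(-4 \right)} - 256 = 226 \left(- \left(-4\right)^{2}\right) - 256 = 226 \left(\left(-1\right) 16\right) - 256 = 226 \left(-16\right) - 256 = -3616 - 256 = -3872$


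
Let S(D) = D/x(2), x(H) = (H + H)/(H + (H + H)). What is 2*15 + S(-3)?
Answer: 51/2 ≈ 25.500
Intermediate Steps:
x(H) = ⅔ (x(H) = (2*H)/(H + 2*H) = (2*H)/((3*H)) = (2*H)*(1/(3*H)) = ⅔)
S(D) = 3*D/2 (S(D) = D/(⅔) = D*(3/2) = 3*D/2)
2*15 + S(-3) = 2*15 + (3/2)*(-3) = 30 - 9/2 = 51/2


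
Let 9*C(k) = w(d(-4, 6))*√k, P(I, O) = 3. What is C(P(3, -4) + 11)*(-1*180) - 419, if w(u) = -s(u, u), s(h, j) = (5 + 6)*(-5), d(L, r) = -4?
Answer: -419 - 1100*√14 ≈ -4534.8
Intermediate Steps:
s(h, j) = -55 (s(h, j) = 11*(-5) = -55)
w(u) = 55 (w(u) = -1*(-55) = 55)
C(k) = 55*√k/9 (C(k) = (55*√k)/9 = 55*√k/9)
C(P(3, -4) + 11)*(-1*180) - 419 = (55*√(3 + 11)/9)*(-1*180) - 419 = (55*√14/9)*(-180) - 419 = -1100*√14 - 419 = -419 - 1100*√14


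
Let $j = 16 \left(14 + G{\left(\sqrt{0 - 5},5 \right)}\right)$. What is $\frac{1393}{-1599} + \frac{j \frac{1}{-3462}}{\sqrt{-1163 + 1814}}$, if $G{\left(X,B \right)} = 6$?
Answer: $- \frac{1393}{1599} - \frac{160 \sqrt{651}}{1126881} \approx -0.87479$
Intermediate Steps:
$j = 320$ ($j = 16 \left(14 + 6\right) = 16 \cdot 20 = 320$)
$\frac{1393}{-1599} + \frac{j \frac{1}{-3462}}{\sqrt{-1163 + 1814}} = \frac{1393}{-1599} + \frac{320 \frac{1}{-3462}}{\sqrt{-1163 + 1814}} = 1393 \left(- \frac{1}{1599}\right) + \frac{320 \left(- \frac{1}{3462}\right)}{\sqrt{651}} = - \frac{1393}{1599} - \frac{160 \frac{\sqrt{651}}{651}}{1731} = - \frac{1393}{1599} - \frac{160 \sqrt{651}}{1126881}$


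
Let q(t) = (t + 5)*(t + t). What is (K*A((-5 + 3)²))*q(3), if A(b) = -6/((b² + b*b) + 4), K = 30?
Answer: -240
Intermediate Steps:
q(t) = 2*t*(5 + t) (q(t) = (5 + t)*(2*t) = 2*t*(5 + t))
A(b) = -6/(4 + 2*b²) (A(b) = -6/((b² + b²) + 4) = -6/(2*b² + 4) = -6/(4 + 2*b²))
(K*A((-5 + 3)²))*q(3) = (30*(-3/(2 + ((-5 + 3)²)²)))*(2*3*(5 + 3)) = (30*(-3/(2 + ((-2)²)²)))*(2*3*8) = (30*(-3/(2 + 4²)))*48 = (30*(-3/(2 + 16)))*48 = (30*(-3/18))*48 = (30*(-3*1/18))*48 = (30*(-⅙))*48 = -5*48 = -240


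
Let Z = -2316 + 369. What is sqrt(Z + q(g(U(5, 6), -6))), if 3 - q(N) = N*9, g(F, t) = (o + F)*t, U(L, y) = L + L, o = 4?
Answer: 6*I*sqrt(33) ≈ 34.467*I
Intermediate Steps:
U(L, y) = 2*L
g(F, t) = t*(4 + F) (g(F, t) = (4 + F)*t = t*(4 + F))
q(N) = 3 - 9*N (q(N) = 3 - N*9 = 3 - 9*N)
Z = -1947
sqrt(Z + q(g(U(5, 6), -6))) = sqrt(-1947 + (3 - (-54)*(4 + 2*5))) = sqrt(-1947 + (3 - (-54)*(4 + 10))) = sqrt(-1947 + (3 - (-54)*14)) = sqrt(-1947 + (3 - 9*(-84))) = sqrt(-1947 + (3 + 756)) = sqrt(-1947 + 759) = sqrt(-1188) = 6*I*sqrt(33)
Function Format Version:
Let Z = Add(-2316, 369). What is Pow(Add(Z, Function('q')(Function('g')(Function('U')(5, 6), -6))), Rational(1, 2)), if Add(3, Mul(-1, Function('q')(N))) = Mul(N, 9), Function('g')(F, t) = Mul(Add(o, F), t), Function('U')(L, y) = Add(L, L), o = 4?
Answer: Mul(6, I, Pow(33, Rational(1, 2))) ≈ Mul(34.467, I)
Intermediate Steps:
Function('U')(L, y) = Mul(2, L)
Function('g')(F, t) = Mul(t, Add(4, F)) (Function('g')(F, t) = Mul(Add(4, F), t) = Mul(t, Add(4, F)))
Function('q')(N) = Add(3, Mul(-9, N)) (Function('q')(N) = Add(3, Mul(-1, Mul(N, 9))) = Add(3, Mul(-1, Mul(9, N))) = Add(3, Mul(-9, N)))
Z = -1947
Pow(Add(Z, Function('q')(Function('g')(Function('U')(5, 6), -6))), Rational(1, 2)) = Pow(Add(-1947, Add(3, Mul(-9, Mul(-6, Add(4, Mul(2, 5)))))), Rational(1, 2)) = Pow(Add(-1947, Add(3, Mul(-9, Mul(-6, Add(4, 10))))), Rational(1, 2)) = Pow(Add(-1947, Add(3, Mul(-9, Mul(-6, 14)))), Rational(1, 2)) = Pow(Add(-1947, Add(3, Mul(-9, -84))), Rational(1, 2)) = Pow(Add(-1947, Add(3, 756)), Rational(1, 2)) = Pow(Add(-1947, 759), Rational(1, 2)) = Pow(-1188, Rational(1, 2)) = Mul(6, I, Pow(33, Rational(1, 2)))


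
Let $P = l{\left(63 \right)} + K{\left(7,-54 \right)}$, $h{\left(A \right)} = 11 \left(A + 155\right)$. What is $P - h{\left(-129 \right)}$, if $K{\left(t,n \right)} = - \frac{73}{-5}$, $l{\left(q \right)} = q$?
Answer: $- \frac{1042}{5} \approx -208.4$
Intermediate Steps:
$h{\left(A \right)} = 1705 + 11 A$ ($h{\left(A \right)} = 11 \left(155 + A\right) = 1705 + 11 A$)
$K{\left(t,n \right)} = \frac{73}{5}$ ($K{\left(t,n \right)} = \left(-73\right) \left(- \frac{1}{5}\right) = \frac{73}{5}$)
$P = \frac{388}{5}$ ($P = 63 + \frac{73}{5} = \frac{388}{5} \approx 77.6$)
$P - h{\left(-129 \right)} = \frac{388}{5} - \left(1705 + 11 \left(-129\right)\right) = \frac{388}{5} - \left(1705 - 1419\right) = \frac{388}{5} - 286 = - \frac{1042}{5}$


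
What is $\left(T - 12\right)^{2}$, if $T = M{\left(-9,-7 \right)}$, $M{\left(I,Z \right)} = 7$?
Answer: $25$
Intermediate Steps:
$T = 7$
$\left(T - 12\right)^{2} = \left(7 - 12\right)^{2} = \left(-5\right)^{2} = 25$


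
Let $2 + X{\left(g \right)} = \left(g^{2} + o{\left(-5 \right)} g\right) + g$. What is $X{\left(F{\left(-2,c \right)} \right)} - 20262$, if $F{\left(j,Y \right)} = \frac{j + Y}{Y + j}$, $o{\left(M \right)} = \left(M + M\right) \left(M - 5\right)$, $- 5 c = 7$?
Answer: $-20162$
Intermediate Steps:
$c = - \frac{7}{5}$ ($c = \left(- \frac{1}{5}\right) 7 = - \frac{7}{5} \approx -1.4$)
$o{\left(M \right)} = 2 M \left(-5 + M\right)$
$F{\left(j,Y \right)} = 1$ ($F{\left(j,Y \right)} = \frac{Y + j}{Y + j} = 1$)
$X{\left(g \right)} = -2 + g^{2} + 101 g$ ($X{\left(g \right)} = -2 + \left(\left(g^{2} + 2 \left(-5\right) \left(-5 - 5\right) g\right) + g\right) = -2 + \left(\left(g^{2} + 2 \left(-5\right) \left(-10\right) g\right) + g\right) = -2 + \left(\left(g^{2} + 100 g\right) + g\right) = -2 + \left(g^{2} + 101 g\right) = -2 + g^{2} + 101 g$)
$X{\left(F{\left(-2,c \right)} \right)} - 20262 = \left(-2 + 1^{2} + 101 \cdot 1\right) - 20262 = \left(-2 + 1 + 101\right) - 20262 = 100 - 20262 = -20162$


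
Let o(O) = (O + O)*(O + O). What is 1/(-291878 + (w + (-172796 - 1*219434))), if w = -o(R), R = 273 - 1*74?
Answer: -1/842512 ≈ -1.1869e-6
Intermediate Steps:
R = 199 (R = 273 - 74 = 199)
o(O) = 4*O**2 (o(O) = (2*O)*(2*O) = 4*O**2)
w = -158404 (w = -4*199**2 = -4*39601 = -1*158404 = -158404)
1/(-291878 + (w + (-172796 - 1*219434))) = 1/(-291878 + (-158404 + (-172796 - 1*219434))) = 1/(-291878 + (-158404 + (-172796 - 219434))) = 1/(-291878 + (-158404 - 392230)) = 1/(-291878 - 550634) = 1/(-842512) = -1/842512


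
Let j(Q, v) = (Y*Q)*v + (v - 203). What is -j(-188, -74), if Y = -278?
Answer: 3867813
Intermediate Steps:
j(Q, v) = -203 + v - 278*Q*v (j(Q, v) = (-278*Q)*v + (v - 203) = -278*Q*v + (-203 + v) = -203 + v - 278*Q*v)
-j(-188, -74) = -(-203 - 74 - 278*(-188)*(-74)) = -(-203 - 74 - 3867536) = -1*(-3867813) = 3867813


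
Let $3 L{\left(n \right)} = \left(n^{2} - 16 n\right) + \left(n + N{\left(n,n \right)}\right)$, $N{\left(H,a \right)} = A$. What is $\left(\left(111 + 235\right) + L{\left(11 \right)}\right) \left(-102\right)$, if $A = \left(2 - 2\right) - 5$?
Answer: $-33626$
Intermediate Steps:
$A = -5$ ($A = 0 - 5 = -5$)
$N{\left(H,a \right)} = -5$
$L{\left(n \right)} = - \frac{5}{3} - 5 n + \frac{n^{2}}{3}$ ($L{\left(n \right)} = \frac{\left(n^{2} - 16 n\right) + \left(n - 5\right)}{3} = \frac{\left(n^{2} - 16 n\right) + \left(-5 + n\right)}{3} = \frac{-5 + n^{2} - 15 n}{3} = - \frac{5}{3} - 5 n + \frac{n^{2}}{3}$)
$\left(\left(111 + 235\right) + L{\left(11 \right)}\right) \left(-102\right) = \left(\left(111 + 235\right) - \left(\frac{170}{3} - \frac{121}{3}\right)\right) \left(-102\right) = \left(346 - \frac{49}{3}\right) \left(-102\right) = \frac{989}{3} \left(-102\right) = -33626$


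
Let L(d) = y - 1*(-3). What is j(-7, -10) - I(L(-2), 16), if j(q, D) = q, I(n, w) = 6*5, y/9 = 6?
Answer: -37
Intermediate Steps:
y = 54 (y = 9*6 = 54)
L(d) = 57 (L(d) = 54 - 1*(-3) = 54 + 3 = 57)
I(n, w) = 30
j(-7, -10) - I(L(-2), 16) = -7 - 1*30 = -7 - 30 = -37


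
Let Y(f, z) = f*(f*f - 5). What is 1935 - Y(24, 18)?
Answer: -11769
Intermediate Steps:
Y(f, z) = f*(-5 + f²) (Y(f, z) = f*(f² - 5) = f*(-5 + f²))
1935 - Y(24, 18) = 1935 - 24*(-5 + 24²) = 1935 - 24*(-5 + 576) = 1935 - 24*571 = 1935 - 1*13704 = 1935 - 13704 = -11769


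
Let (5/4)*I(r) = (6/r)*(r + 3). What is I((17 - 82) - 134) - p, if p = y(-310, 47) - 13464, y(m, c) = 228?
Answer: 13174524/995 ≈ 13241.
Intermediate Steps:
I(r) = 24*(3 + r)/(5*r) (I(r) = 4*((6/r)*(r + 3))/5 = 4*((6/r)*(3 + r))/5 = 4*(6*(3 + r)/r)/5 = 24*(3 + r)/(5*r))
p = -13236 (p = 228 - 13464 = -13236)
I((17 - 82) - 134) - p = 24*(3 + ((17 - 82) - 134))/(5*((17 - 82) - 134)) - 1*(-13236) = 24*(3 + (-65 - 134))/(5*(-65 - 134)) + 13236 = (24/5)*(3 - 199)/(-199) + 13236 = (24/5)*(-1/199)*(-196) + 13236 = 4704/995 + 13236 = 13174524/995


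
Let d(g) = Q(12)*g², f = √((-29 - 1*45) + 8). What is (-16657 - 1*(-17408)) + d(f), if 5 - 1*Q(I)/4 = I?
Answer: 2599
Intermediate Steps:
Q(I) = 20 - 4*I
f = I*√66 (f = √((-29 - 45) + 8) = √(-74 + 8) = √(-66) = I*√66 ≈ 8.124*I)
d(g) = -28*g² (d(g) = (20 - 4*12)*g² = (20 - 48)*g² = -28*g²)
(-16657 - 1*(-17408)) + d(f) = (-16657 - 1*(-17408)) - 28*(I*√66)² = (-16657 + 17408) - 28*(-66) = 751 + 1848 = 2599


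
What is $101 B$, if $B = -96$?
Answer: $-9696$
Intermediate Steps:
$101 B = 101 \left(-96\right) = -9696$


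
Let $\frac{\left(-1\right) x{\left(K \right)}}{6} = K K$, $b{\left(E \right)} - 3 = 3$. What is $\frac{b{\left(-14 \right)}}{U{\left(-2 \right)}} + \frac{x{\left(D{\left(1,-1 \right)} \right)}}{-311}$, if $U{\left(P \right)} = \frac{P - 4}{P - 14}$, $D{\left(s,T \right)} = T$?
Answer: $\frac{4982}{311} \approx 16.019$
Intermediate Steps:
$b{\left(E \right)} = 6$ ($b{\left(E \right)} = 3 + 3 = 6$)
$x{\left(K \right)} = - 6 K^{2}$ ($x{\left(K \right)} = - 6 K K = - 6 K^{2}$)
$U{\left(P \right)} = \frac{-4 + P}{-14 + P}$
$\frac{b{\left(-14 \right)}}{U{\left(-2 \right)}} + \frac{x{\left(D{\left(1,-1 \right)} \right)}}{-311} = \frac{6}{\frac{1}{-14 - 2} \left(-4 - 2\right)} + \frac{\left(-6\right) \left(-1\right)^{2}}{-311} = \frac{6}{\frac{1}{-16} \left(-6\right)} + \left(-6\right) 1 \left(- \frac{1}{311}\right) = \frac{6}{\left(- \frac{1}{16}\right) \left(-6\right)} - - \frac{6}{311} = \frac{6}{\frac{3}{8}} + \frac{6}{311} = 6 \cdot \frac{8}{3} + \frac{6}{311} = 16 + \frac{6}{311} = \frac{4982}{311}$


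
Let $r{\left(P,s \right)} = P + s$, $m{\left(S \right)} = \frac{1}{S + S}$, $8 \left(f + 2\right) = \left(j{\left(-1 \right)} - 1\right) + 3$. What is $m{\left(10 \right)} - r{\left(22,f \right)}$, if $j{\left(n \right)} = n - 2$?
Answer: $- \frac{793}{40} \approx -19.825$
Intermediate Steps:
$j{\left(n \right)} = -2 + n$ ($j{\left(n \right)} = n - 2 = -2 + n$)
$f = - \frac{17}{8}$ ($f = -2 + \frac{\left(\left(-2 - 1\right) - 1\right) + 3}{8} = -2 + \frac{\left(-3 - 1\right) + 3}{8} = -2 + \frac{-4 + 3}{8} = -2 + \frac{1}{8} \left(-1\right) = -2 - \frac{1}{8} = - \frac{17}{8} \approx -2.125$)
$m{\left(S \right)} = \frac{1}{2 S}$
$m{\left(10 \right)} - r{\left(22,f \right)} = \frac{1}{2 \cdot 10} - \left(22 - \frac{17}{8}\right) = \frac{1}{2} \cdot \frac{1}{10} - \frac{159}{8} = \frac{1}{20} - \frac{159}{8} = - \frac{793}{40}$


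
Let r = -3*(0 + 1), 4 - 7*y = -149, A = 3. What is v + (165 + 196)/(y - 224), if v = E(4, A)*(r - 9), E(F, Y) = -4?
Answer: 65393/1415 ≈ 46.214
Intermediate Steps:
y = 153/7 (y = 4/7 - ⅐*(-149) = 4/7 + 149/7 = 153/7 ≈ 21.857)
r = -3 (r = -3*1 = -3)
v = 48 (v = -4*(-3 - 9) = -4*(-12) = 48)
v + (165 + 196)/(y - 224) = 48 + (165 + 196)/(153/7 - 224) = 48 + 361/(-1415/7) = 48 + 361*(-7/1415) = 48 - 2527/1415 = 65393/1415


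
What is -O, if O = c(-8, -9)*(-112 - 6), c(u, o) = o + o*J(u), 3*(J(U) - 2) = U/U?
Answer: -3540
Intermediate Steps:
J(U) = 7/3 (J(U) = 2 + (U/U)/3 = 2 + (⅓)*1 = 2 + ⅓ = 7/3)
c(u, o) = 10*o/3 (c(u, o) = o + o*(7/3) = o + 7*o/3 = 10*o/3)
O = 3540 (O = ((10/3)*(-9))*(-112 - 6) = -30*(-118) = 3540)
-O = -1*3540 = -3540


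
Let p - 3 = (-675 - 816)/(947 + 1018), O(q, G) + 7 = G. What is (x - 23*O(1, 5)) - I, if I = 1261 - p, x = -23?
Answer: -809422/655 ≈ -1235.8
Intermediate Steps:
O(q, G) = -7 + G
p = 1468/655 (p = 3 + (-675 - 816)/(947 + 1018) = 3 - 1491/1965 = 3 - 1491*1/1965 = 3 - 497/655 = 1468/655 ≈ 2.2412)
I = 824487/655 (I = 1261 - 1*1468/655 = 1261 - 1468/655 = 824487/655 ≈ 1258.8)
(x - 23*O(1, 5)) - I = (-23 - 23*(-7 + 5)) - 1*824487/655 = (-23 - 23*(-2)) - 824487/655 = (-23 + 46) - 824487/655 = 23 - 824487/655 = -809422/655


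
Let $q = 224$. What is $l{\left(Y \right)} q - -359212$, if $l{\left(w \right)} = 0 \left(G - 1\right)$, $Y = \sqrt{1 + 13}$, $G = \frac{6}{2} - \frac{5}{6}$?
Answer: $359212$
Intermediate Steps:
$G = \frac{13}{6}$ ($G = 6 \cdot \frac{1}{2} - \frac{5}{6} = 3 - \frac{5}{6} = \frac{13}{6} \approx 2.1667$)
$Y = \sqrt{14} \approx 3.7417$
$l{\left(w \right)} = 0$ ($l{\left(w \right)} = 0 \left(\frac{13}{6} - 1\right) = 0 \cdot \frac{7}{6} = 0$)
$l{\left(Y \right)} q - -359212 = 0 \cdot 224 - -359212 = 0 + 359212 = 359212$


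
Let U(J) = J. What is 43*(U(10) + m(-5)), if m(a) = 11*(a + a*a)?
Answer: 9890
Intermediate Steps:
m(a) = 11*a + 11*a² (m(a) = 11*(a + a²) = 11*a + 11*a²)
43*(U(10) + m(-5)) = 43*(10 + 11*(-5)*(1 - 5)) = 43*(10 + 11*(-5)*(-4)) = 43*(10 + 220) = 43*230 = 9890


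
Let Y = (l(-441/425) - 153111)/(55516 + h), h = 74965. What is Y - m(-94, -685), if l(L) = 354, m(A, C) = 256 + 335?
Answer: -77267028/130481 ≈ -592.17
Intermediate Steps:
m(A, C) = 591
Y = -152757/130481 (Y = (354 - 153111)/(55516 + 74965) = -152757/130481 ≈ -1.1707)
Y - m(-94, -685) = -152757/130481 - 1*591 = -152757/130481 - 591 = -77267028/130481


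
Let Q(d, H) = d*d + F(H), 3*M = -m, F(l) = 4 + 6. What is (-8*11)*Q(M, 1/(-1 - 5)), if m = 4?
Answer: -9328/9 ≈ -1036.4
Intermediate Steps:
F(l) = 10
M = -4/3 (M = (-1*4)/3 = (⅓)*(-4) = -4/3 ≈ -1.3333)
Q(d, H) = 10 + d² (Q(d, H) = d*d + 10 = d² + 10 = 10 + d²)
(-8*11)*Q(M, 1/(-1 - 5)) = (-8*11)*(10 + (-4/3)²) = -88*(10 + 16/9) = -88*106/9 = -9328/9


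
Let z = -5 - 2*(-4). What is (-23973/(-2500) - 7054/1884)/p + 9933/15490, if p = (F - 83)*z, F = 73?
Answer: 24427278883/54718425000 ≈ 0.44642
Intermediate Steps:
z = 3 (z = -5 + 8 = 3)
p = -30 (p = (73 - 83)*3 = -10*3 = -30)
(-23973/(-2500) - 7054/1884)/p + 9933/15490 = (-23973/(-2500) - 7054/1884)/(-30) + 9933/15490 = (-23973*(-1/2500) - 7054*1/1884)*(-1/30) + 9933*(1/15490) = (23973/2500 - 3527/942)*(-1/30) + 9933/15490 = (6882533/1177500)*(-1/30) + 9933/15490 = -6882533/35325000 + 9933/15490 = 24427278883/54718425000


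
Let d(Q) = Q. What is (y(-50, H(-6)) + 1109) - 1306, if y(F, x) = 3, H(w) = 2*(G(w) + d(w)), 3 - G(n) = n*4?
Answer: -194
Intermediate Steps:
G(n) = 3 - 4*n (G(n) = 3 - n*4 = 3 - 4*n)
H(w) = 6 - 6*w (H(w) = 2*((3 - 4*w) + w) = 2*(3 - 3*w) = 6 - 6*w)
(y(-50, H(-6)) + 1109) - 1306 = (3 + 1109) - 1306 = 1112 - 1306 = -194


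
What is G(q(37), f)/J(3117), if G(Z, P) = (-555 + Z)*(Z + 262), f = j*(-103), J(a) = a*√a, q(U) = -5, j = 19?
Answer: -143920*√3117/9715689 ≈ -0.82702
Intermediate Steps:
J(a) = a^(3/2)
f = -1957 (f = 19*(-103) = -1957)
G(Z, P) = (-555 + Z)*(262 + Z)
G(q(37), f)/J(3117) = (-145410 + (-5)² - 293*(-5))/(3117^(3/2)) = (-145410 + 25 + 1465)/((3117*√3117)) = -143920*√3117/9715689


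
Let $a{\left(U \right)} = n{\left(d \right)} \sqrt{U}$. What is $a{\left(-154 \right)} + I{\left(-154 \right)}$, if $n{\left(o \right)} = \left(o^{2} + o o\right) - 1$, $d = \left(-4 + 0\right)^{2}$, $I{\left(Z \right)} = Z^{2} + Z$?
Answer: $23562 + 511 i \sqrt{154} \approx 23562.0 + 6341.3 i$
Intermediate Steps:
$I{\left(Z \right)} = Z + Z^{2}$
$d = 16$ ($d = \left(-4\right)^{2} = 16$)
$n{\left(o \right)} = -1 + 2 o^{2}$ ($n{\left(o \right)} = \left(o^{2} + o^{2}\right) - 1 = 2 o^{2} - 1 = -1 + 2 o^{2}$)
$a{\left(U \right)} = 511 \sqrt{U}$ ($a{\left(U \right)} = \left(-1 + 2 \cdot 16^{2}\right) \sqrt{U} = \left(-1 + 2 \cdot 256\right) \sqrt{U} = \left(-1 + 512\right) \sqrt{U} = 511 \sqrt{U}$)
$a{\left(-154 \right)} + I{\left(-154 \right)} = 511 \sqrt{-154} - 154 \left(1 - 154\right) = 511 i \sqrt{154} - -23562 = 511 i \sqrt{154} + 23562 = 23562 + 511 i \sqrt{154}$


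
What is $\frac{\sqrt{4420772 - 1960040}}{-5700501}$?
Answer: $- \frac{2 \sqrt{615183}}{5700501} \approx -0.00027518$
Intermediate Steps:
$\frac{\sqrt{4420772 - 1960040}}{-5700501} = \sqrt{4420772 - 1960040} \left(- \frac{1}{5700501}\right) = \sqrt{2460732} \left(- \frac{1}{5700501}\right) = 2 \sqrt{615183} \left(- \frac{1}{5700501}\right) = - \frac{2 \sqrt{615183}}{5700501}$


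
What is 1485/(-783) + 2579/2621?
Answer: -69364/76009 ≈ -0.91258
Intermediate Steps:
1485/(-783) + 2579/2621 = 1485*(-1/783) + 2579*(1/2621) = -55/29 + 2579/2621 = -69364/76009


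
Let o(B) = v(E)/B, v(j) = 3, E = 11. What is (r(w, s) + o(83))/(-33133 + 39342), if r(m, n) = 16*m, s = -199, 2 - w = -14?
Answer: 21251/515347 ≈ 0.041236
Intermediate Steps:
w = 16 (w = 2 - 1*(-14) = 2 + 14 = 16)
o(B) = 3/B
(r(w, s) + o(83))/(-33133 + 39342) = (16*16 + 3/83)/(-33133 + 39342) = (256 + 3*(1/83))/6209 = (256 + 3/83)*(1/6209) = (21251/83)*(1/6209) = 21251/515347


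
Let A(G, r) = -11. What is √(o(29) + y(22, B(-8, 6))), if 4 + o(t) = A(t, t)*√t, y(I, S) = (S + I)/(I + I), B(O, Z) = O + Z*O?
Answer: √(-2310 - 5324*√29)/22 ≈ 8.0006*I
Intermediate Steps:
B(O, Z) = O + O*Z
y(I, S) = (I + S)/(2*I) (y(I, S) = (I + S)/((2*I)) = (I + S)*(1/(2*I)) = (I + S)/(2*I))
o(t) = -4 - 11*√t
√(o(29) + y(22, B(-8, 6))) = √((-4 - 11*√29) + (½)*(22 - 8*(1 + 6))/22) = √((-4 - 11*√29) + (½)*(1/22)*(22 - 8*7)) = √((-4 - 11*√29) + (½)*(1/22)*(22 - 56)) = √((-4 - 11*√29) + (½)*(1/22)*(-34)) = √((-4 - 11*√29) - 17/22) = √(-105/22 - 11*√29)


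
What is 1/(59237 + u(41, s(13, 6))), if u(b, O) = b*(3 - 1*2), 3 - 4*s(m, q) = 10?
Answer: 1/59278 ≈ 1.6870e-5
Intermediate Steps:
s(m, q) = -7/4 (s(m, q) = ¾ - ¼*10 = ¾ - 5/2 = -7/4)
u(b, O) = b (u(b, O) = b*(3 - 2) = b*1 = b)
1/(59237 + u(41, s(13, 6))) = 1/(59237 + 41) = 1/59278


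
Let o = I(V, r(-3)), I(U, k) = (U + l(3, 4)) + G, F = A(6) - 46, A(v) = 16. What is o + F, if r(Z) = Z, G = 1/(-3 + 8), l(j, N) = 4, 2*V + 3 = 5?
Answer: -124/5 ≈ -24.800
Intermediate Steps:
V = 1 (V = -3/2 + (½)*5 = -3/2 + 5/2 = 1)
G = ⅕ (G = 1/5 = ⅕ ≈ 0.20000)
F = -30 (F = 16 - 46 = -30)
I(U, k) = 21/5 + U (I(U, k) = (U + 4) + ⅕ = (4 + U) + ⅕ = 21/5 + U)
o = 26/5 (o = 21/5 + 1 = 26/5 ≈ 5.2000)
o + F = 26/5 - 30 = -124/5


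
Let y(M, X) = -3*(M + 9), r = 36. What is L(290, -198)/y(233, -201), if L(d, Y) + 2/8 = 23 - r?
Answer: 53/2904 ≈ 0.018251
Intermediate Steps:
L(d, Y) = -53/4 (L(d, Y) = -1/4 + (23 - 1*36) = -1/4 + (23 - 36) = -1/4 - 13 = -53/4)
y(M, X) = -27 - 3*M (y(M, X) = -3*(9 + M) = -27 - 3*M)
L(290, -198)/y(233, -201) = -53/(4*(-27 - 3*233)) = -53/(4*(-27 - 699)) = -53/4/(-726) = -53/4*(-1/726) = 53/2904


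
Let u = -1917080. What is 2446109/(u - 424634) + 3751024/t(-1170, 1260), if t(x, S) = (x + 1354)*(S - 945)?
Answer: 46967657269/737639910 ≈ 63.673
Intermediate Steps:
t(x, S) = (-945 + S)*(1354 + x) (t(x, S) = (1354 + x)*(-945 + S) = (-945 + S)*(1354 + x))
2446109/(u - 424634) + 3751024/t(-1170, 1260) = 2446109/(-1917080 - 424634) + 3751024/(-1279530 - 945*(-1170) + 1354*1260 + 1260*(-1170)) = 2446109/(-2341714) + 3751024/(-1279530 + 1105650 + 1706040 - 1474200) = 2446109*(-1/2341714) + 3751024/57960 = -2446109/2341714 + 3751024*(1/57960) = -2446109/2341714 + 20386/315 = 46967657269/737639910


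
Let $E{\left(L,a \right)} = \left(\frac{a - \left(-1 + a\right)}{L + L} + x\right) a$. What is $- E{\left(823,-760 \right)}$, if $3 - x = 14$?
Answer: $- \frac{6879900}{823} \approx -8359.5$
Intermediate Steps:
$x = -11$ ($x = 3 - 14 = -11$)
$E{\left(L,a \right)} = a \left(-11 + \frac{1}{2 L}\right)$ ($E{\left(L,a \right)} = \left(\frac{a - \left(-1 + a\right)}{L + L} - 11\right) a = \left(\frac{a - \left(-1 + a\right)}{2 L} - 11\right) a = \left(1 \frac{1}{2 L} - 11\right) a = \left(\frac{1}{2 L} - 11\right) a = \left(-11 + \frac{1}{2 L}\right) a = a \left(-11 + \frac{1}{2 L}\right)$)
$- E{\left(823,-760 \right)} = - (\left(-11\right) \left(-760\right) + \frac{1}{2} \left(-760\right) \frac{1}{823}) = - (8360 + \frac{1}{2} \left(-760\right) \frac{1}{823}) = - (8360 - \frac{380}{823}) = \left(-1\right) \frac{6879900}{823} = - \frac{6879900}{823}$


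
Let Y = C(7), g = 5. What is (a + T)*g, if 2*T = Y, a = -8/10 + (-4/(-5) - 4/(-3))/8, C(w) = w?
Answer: 89/6 ≈ 14.833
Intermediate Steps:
Y = 7
a = -8/15 (a = -8*⅒ + (-4*(-⅕) - 4*(-⅓))*(⅛) = -⅘ + (⅘ + 4/3)*(⅛) = -⅘ + (32/15)*(⅛) = -⅘ + 4/15 = -8/15 ≈ -0.53333)
T = 7/2 (T = (½)*7 = 7/2 ≈ 3.5000)
(a + T)*g = (-8/15 + 7/2)*5 = (89/30)*5 = 89/6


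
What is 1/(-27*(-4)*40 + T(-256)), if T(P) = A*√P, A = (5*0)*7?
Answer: 1/4320 ≈ 0.00023148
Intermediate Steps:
A = 0 (A = 0*7 = 0)
T(P) = 0 (T(P) = 0*√P = 0)
1/(-27*(-4)*40 + T(-256)) = 1/(-27*(-4)*40 + 0) = 1/(108*40 + 0) = 1/(4320 + 0) = 1/4320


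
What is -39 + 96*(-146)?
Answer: -14055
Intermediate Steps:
-39 + 96*(-146) = -39 - 14016 = -14055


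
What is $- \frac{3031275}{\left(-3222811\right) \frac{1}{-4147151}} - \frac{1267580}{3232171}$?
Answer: $- \frac{40632127189501794155}{10416676252681} \approx -3.9007 \cdot 10^{6}$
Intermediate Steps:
$- \frac{3031275}{\left(-3222811\right) \frac{1}{-4147151}} - \frac{1267580}{3232171} = - \frac{3031275}{\left(-3222811\right) \left(- \frac{1}{4147151}\right)} - \frac{1267580}{3232171} = - \frac{3031275}{\frac{3222811}{4147151}} - \frac{1267580}{3232171} = \left(-3031275\right) \frac{4147151}{3222811} - \frac{1267580}{3232171} = - \frac{12571155147525}{3222811} - \frac{1267580}{3232171} = - \frac{40632127189501794155}{10416676252681}$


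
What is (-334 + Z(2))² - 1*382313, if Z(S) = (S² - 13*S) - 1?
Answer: -254864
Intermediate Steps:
Z(S) = -1 + S² - 13*S
(-334 + Z(2))² - 1*382313 = (-334 + (-1 + 2² - 13*2))² - 1*382313 = (-334 + (-1 + 4 - 26))² - 382313 = (-334 - 23)² - 382313 = (-357)² - 382313 = 127449 - 382313 = -254864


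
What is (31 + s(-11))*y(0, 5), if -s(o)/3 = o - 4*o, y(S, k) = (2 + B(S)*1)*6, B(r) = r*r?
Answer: -816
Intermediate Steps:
B(r) = r²
y(S, k) = 12 + 6*S² (y(S, k) = (2 + S²*1)*6 = (2 + S²)*6 = 12 + 6*S²)
s(o) = 9*o (s(o) = -3*(o - 4*o) = -(-9)*o = 9*o)
(31 + s(-11))*y(0, 5) = (31 + 9*(-11))*(12 + 6*0²) = (31 - 99)*(12 + 6*0) = -68*(12 + 0) = -68*12 = -816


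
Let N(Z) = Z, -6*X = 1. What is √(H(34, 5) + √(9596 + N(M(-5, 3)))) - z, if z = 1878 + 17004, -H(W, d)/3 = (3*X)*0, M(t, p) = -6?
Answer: -18882 + 9590^(¼) ≈ -18872.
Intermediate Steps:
X = -⅙ (X = -⅙*1 = -⅙ ≈ -0.16667)
H(W, d) = 0 (H(W, d) = -3*3*(-⅙)*0 = -(-3)*0/2 = -3*0 = 0)
z = 18882
√(H(34, 5) + √(9596 + N(M(-5, 3)))) - z = √(0 + √(9596 - 6)) - 1*18882 = √(0 + √9590) - 18882 = √(√9590) - 18882 = 9590^(¼) - 18882 = -18882 + 9590^(¼)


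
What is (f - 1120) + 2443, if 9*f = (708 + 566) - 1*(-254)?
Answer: 13435/9 ≈ 1492.8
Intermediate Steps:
f = 1528/9 (f = ((708 + 566) - 1*(-254))/9 = (1274 + 254)/9 = (⅑)*1528 = 1528/9 ≈ 169.78)
(f - 1120) + 2443 = (1528/9 - 1120) + 2443 = -8552/9 + 2443 = 13435/9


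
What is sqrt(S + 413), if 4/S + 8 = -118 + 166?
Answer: 9*sqrt(510)/10 ≈ 20.325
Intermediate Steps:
S = 1/10 (S = 4/(-8 + (-118 + 166)) = 4/(-8 + 48) = 4/40 = 4*(1/40) = 1/10 ≈ 0.10000)
sqrt(S + 413) = sqrt(1/10 + 413) = sqrt(4131/10) = 9*sqrt(510)/10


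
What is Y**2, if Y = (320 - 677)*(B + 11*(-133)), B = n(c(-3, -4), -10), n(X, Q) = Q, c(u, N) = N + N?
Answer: 276529791321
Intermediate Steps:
c(u, N) = 2*N
B = -10
Y = 525861 (Y = (320 - 677)*(-10 + 11*(-133)) = -357*(-10 - 1463) = -357*(-1473) = 525861)
Y**2 = 525861**2 = 276529791321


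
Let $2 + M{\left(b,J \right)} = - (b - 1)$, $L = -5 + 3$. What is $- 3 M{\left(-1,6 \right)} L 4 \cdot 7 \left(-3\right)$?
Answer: $0$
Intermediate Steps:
$L = -2$
$M{\left(b,J \right)} = -1 - b$ ($M{\left(b,J \right)} = -2 - \left(b - 1\right) = -2 - \left(-1 + b\right) = -1 - b$)
$- 3 M{\left(-1,6 \right)} L 4 \cdot 7 \left(-3\right) = - 3 \left(-1 - -1\right) \left(-2\right) 4 \cdot 7 \left(-3\right) = - 3 \left(-1 + 1\right) \left(-2\right) 4 \left(-21\right) = \left(-3\right) 0 \left(-2\right) 4 \left(-21\right) = 0 \left(-2\right) 4 \left(-21\right) = 0 \cdot 4 \left(-21\right) = 0 \left(-21\right) = 0$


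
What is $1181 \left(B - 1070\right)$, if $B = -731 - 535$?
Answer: $-2758816$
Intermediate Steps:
$B = -1266$ ($B = -731 - 535 = -1266$)
$1181 \left(B - 1070\right) = 1181 \left(-1266 - 1070\right) = 1181 \left(-2336\right) = -2758816$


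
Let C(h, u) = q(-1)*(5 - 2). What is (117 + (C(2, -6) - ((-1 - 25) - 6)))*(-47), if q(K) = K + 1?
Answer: -7003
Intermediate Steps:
q(K) = 1 + K
C(h, u) = 0 (C(h, u) = (1 - 1)*(5 - 2) = 0*3 = 0)
(117 + (C(2, -6) - ((-1 - 25) - 6)))*(-47) = (117 + (0 - ((-1 - 25) - 6)))*(-47) = (117 + (0 - (-26 - 6)))*(-47) = (117 + (0 - 1*(-32)))*(-47) = (117 + (0 + 32))*(-47) = (117 + 32)*(-47) = 149*(-47) = -7003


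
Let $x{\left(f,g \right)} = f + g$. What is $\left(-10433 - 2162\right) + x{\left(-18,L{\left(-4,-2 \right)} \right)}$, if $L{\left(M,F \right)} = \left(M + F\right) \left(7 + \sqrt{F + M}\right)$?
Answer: $-12655 - 6 i \sqrt{6} \approx -12655.0 - 14.697 i$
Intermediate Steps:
$L{\left(M,F \right)} = \left(7 + \sqrt{F + M}\right) \left(F + M\right)$ ($L{\left(M,F \right)} = \left(F + M\right) \left(7 + \sqrt{F + M}\right) = \left(7 + \sqrt{F + M}\right) \left(F + M\right)$)
$\left(-10433 - 2162\right) + x{\left(-18,L{\left(-4,-2 \right)} \right)} = \left(-10433 - 2162\right) - \left(60 + 6 \sqrt{-2 - 4}\right) = \left(-10433 - 2162\right) - \left(60 + 6 i \sqrt{6}\right) = -12595 - \left(60 + 6 i \sqrt{6}\right) = -12655 - 6 i \sqrt{6}$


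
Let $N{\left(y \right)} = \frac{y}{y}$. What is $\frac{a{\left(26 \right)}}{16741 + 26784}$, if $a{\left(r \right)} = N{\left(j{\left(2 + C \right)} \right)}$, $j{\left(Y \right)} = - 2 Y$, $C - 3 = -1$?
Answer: $\frac{1}{43525} \approx 2.2975 \cdot 10^{-5}$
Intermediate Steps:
$C = 2$ ($C = 3 - 1 = 2$)
$N{\left(y \right)} = 1$
$a{\left(r \right)} = 1$
$\frac{a{\left(26 \right)}}{16741 + 26784} = 1 \frac{1}{16741 + 26784} = 1 \cdot \frac{1}{43525} = \frac{1}{43525}$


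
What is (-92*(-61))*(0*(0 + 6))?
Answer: 0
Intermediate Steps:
(-92*(-61))*(0*(0 + 6)) = 5612*(0*6) = 5612*0 = 0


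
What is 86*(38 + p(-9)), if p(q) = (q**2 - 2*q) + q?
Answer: 11008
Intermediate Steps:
p(q) = q**2 - q
86*(38 + p(-9)) = 86*(38 - 9*(-1 - 9)) = 86*(38 - 9*(-10)) = 86*(38 + 90) = 86*128 = 11008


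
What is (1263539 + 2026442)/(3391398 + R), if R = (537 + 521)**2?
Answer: 3289981/4510762 ≈ 0.72936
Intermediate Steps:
R = 1119364 (R = 1058**2 = 1119364)
(1263539 + 2026442)/(3391398 + R) = (1263539 + 2026442)/(3391398 + 1119364) = 3289981/4510762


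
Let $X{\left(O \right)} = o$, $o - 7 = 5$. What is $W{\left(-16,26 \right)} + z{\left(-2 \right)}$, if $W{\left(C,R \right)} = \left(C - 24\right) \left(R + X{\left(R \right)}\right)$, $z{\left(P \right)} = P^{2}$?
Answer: $-1516$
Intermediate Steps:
$o = 12$ ($o = 7 + 5 = 12$)
$X{\left(O \right)} = 12$
$W{\left(C,R \right)} = \left(-24 + C\right) \left(12 + R\right)$ ($W{\left(C,R \right)} = \left(C - 24\right) \left(R + 12\right) = \left(-24 + C\right) \left(12 + R\right)$)
$W{\left(-16,26 \right)} + z{\left(-2 \right)} = \left(-288 - 624 + 12 \left(-16\right) - 416\right) + \left(-2\right)^{2} = \left(-288 - 624 - 192 - 416\right) + 4 = -1520 + 4 = -1516$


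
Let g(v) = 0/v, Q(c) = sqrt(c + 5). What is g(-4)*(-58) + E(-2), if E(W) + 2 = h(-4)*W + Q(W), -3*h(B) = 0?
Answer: -2 + sqrt(3) ≈ -0.26795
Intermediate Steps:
Q(c) = sqrt(5 + c)
h(B) = 0 (h(B) = -1/3*0 = 0)
g(v) = 0
E(W) = -2 + sqrt(5 + W) (E(W) = -2 + (0*W + sqrt(5 + W)) = -2 + (0 + sqrt(5 + W)) = -2 + sqrt(5 + W))
g(-4)*(-58) + E(-2) = 0*(-58) + (-2 + sqrt(5 - 2)) = 0 + (-2 + sqrt(3)) = -2 + sqrt(3)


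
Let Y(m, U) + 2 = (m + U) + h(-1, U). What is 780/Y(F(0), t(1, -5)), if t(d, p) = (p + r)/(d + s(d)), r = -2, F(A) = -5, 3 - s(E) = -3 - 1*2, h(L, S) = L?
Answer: -7020/79 ≈ -88.861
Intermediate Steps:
s(E) = 8 (s(E) = 3 - (-3 - 1*2) = 3 - (-3 - 2) = 3 - 1*(-5) = 3 + 5 = 8)
t(d, p) = (-2 + p)/(8 + d) (t(d, p) = (p - 2)/(d + 8) = (-2 + p)/(8 + d))
Y(m, U) = -3 + U + m (Y(m, U) = -2 + ((m + U) - 1) = -2 + ((U + m) - 1) = -2 + (-1 + U + m) = -3 + U + m)
780/Y(F(0), t(1, -5)) = 780/(-3 + (-2 - 5)/(8 + 1) - 5) = 780/(-3 - 7/9 - 5) = 780/(-79/9) = 780*(-9/79) = -7020/79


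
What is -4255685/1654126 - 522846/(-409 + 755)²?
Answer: -171790843507/24753168527 ≈ -6.9402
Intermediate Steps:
-4255685/1654126 - 522846/(-409 + 755)² = -4255685*1/1654126 - 522846/(346²) = -4255685/1654126 - 522846/119716 = -4255685/1654126 - 522846*1/119716 = -4255685/1654126 - 261423/59858 = -171790843507/24753168527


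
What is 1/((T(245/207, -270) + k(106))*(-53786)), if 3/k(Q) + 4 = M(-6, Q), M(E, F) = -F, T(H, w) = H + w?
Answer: 11385/164627408903 ≈ 6.9156e-8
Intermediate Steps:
k(Q) = 3/(-4 - Q)
1/((T(245/207, -270) + k(106))*(-53786)) = 1/((245/207 - 270) - 3/(4 + 106)*(-53786)) = -1/53786/((245*(1/207) - 270) - 3/110) = -1/53786/((245/207 - 270) - 3*1/110) = -1/53786/(-55645/207 - 3/110) = -1/53786/(-6121571/22770) = -22770/6121571*(-1/53786) = 11385/164627408903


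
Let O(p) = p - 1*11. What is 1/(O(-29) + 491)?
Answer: 1/451 ≈ 0.0022173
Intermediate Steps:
O(p) = -11 + p (O(p) = p - 11 = -11 + p)
1/(O(-29) + 491) = 1/((-11 - 29) + 491) = 1/(-40 + 491) = 1/451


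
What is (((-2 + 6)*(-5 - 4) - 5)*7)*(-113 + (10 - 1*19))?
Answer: 35014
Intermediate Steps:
(((-2 + 6)*(-5 - 4) - 5)*7)*(-113 + (10 - 1*19)) = ((4*(-9) - 5)*7)*(-113 + (10 - 19)) = ((-36 - 5)*7)*(-113 - 9) = -41*7*(-122) = -287*(-122) = 35014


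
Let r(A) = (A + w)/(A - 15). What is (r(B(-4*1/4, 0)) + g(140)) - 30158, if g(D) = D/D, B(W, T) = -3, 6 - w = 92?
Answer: -542737/18 ≈ -30152.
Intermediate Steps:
w = -86 (w = 6 - 1*92 = 6 - 92 = -86)
g(D) = 1
r(A) = (-86 + A)/(-15 + A) (r(A) = (A - 86)/(A - 15) = (-86 + A)/(-15 + A))
(r(B(-4*1/4, 0)) + g(140)) - 30158 = ((-86 - 3)/(-15 - 3) + 1) - 30158 = (-89/(-18) + 1) - 30158 = (-1/18*(-89) + 1) - 30158 = (89/18 + 1) - 30158 = 107/18 - 30158 = -542737/18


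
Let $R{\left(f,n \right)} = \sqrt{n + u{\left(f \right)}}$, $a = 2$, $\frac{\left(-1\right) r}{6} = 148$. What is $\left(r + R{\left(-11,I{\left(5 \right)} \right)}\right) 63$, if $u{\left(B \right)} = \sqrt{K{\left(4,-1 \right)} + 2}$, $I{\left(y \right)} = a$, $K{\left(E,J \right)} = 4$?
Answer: $-55944 + 63 \sqrt{2 + \sqrt{6}} \approx -55811.0$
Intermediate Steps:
$r = -888$ ($r = \left(-6\right) 148 = -888$)
$I{\left(y \right)} = 2$
$u{\left(B \right)} = \sqrt{6}$ ($u{\left(B \right)} = \sqrt{4 + 2} = \sqrt{6}$)
$R{\left(f,n \right)} = \sqrt{n + \sqrt{6}}$
$\left(r + R{\left(-11,I{\left(5 \right)} \right)}\right) 63 = \left(-888 + \sqrt{2 + \sqrt{6}}\right) 63 = -55944 + 63 \sqrt{2 + \sqrt{6}}$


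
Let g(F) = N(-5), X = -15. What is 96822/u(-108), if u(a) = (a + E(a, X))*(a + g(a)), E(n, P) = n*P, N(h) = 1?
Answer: -1793/2996 ≈ -0.59846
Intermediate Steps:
E(n, P) = P*n
g(F) = 1
u(a) = -14*a*(1 + a) (u(a) = (a - 15*a)*(a + 1) = (-14*a)*(1 + a) = -14*a*(1 + a))
96822/u(-108) = 96822/((14*(-108)*(-1 - 1*(-108)))) = 96822/((14*(-108)*(-1 + 108))) = 96822/((14*(-108)*107)) = 96822/(-161784) = 96822*(-1/161784) = -1793/2996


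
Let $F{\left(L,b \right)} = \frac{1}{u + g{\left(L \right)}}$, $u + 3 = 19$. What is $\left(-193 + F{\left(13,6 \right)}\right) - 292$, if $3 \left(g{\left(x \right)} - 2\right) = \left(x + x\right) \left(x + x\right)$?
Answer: $- \frac{354047}{730} \approx -485.0$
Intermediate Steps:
$g{\left(x \right)} = 2 + \frac{4 x^{2}}{3}$ ($g{\left(x \right)} = 2 + \frac{\left(x + x\right) \left(x + x\right)}{3} = 2 + \frac{2 x 2 x}{3} = 2 + \frac{4 x^{2}}{3}$)
$u = 16$ ($u = -3 + 19 = 16$)
$F{\left(L,b \right)} = \frac{1}{18 + \frac{4 L^{2}}{3}}$ ($F{\left(L,b \right)} = \frac{1}{16 + \left(2 + \frac{4 L^{2}}{3}\right)} = \frac{1}{18 + \frac{4 L^{2}}{3}}$)
$\left(-193 + F{\left(13,6 \right)}\right) - 292 = \left(-193 + \frac{3}{2 \left(27 + 2 \cdot 13^{2}\right)}\right) - 292 = \left(-193 + \frac{3}{2 \left(27 + 2 \cdot 169\right)}\right) - 292 = \left(-193 + \frac{3}{2 \left(27 + 338\right)}\right) - 292 = \left(-193 + \frac{3}{2 \cdot 365}\right) - 292 = \left(-193 + \frac{3}{2} \cdot \frac{1}{365}\right) - 292 = \left(-193 + \frac{3}{730}\right) - 292 = - \frac{140887}{730} - 292 = - \frac{354047}{730}$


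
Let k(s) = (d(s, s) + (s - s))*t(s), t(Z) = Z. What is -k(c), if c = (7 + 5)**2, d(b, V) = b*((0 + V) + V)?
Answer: -5971968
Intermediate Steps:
d(b, V) = 2*V*b (d(b, V) = b*(V + V) = b*(2*V) = 2*V*b)
c = 144 (c = 12**2 = 144)
k(s) = 2*s**3 (k(s) = (2*s*s + (s - s))*s = (2*s**2 + 0)*s = (2*s**2)*s = 2*s**3)
-k(c) = -2*144**3 = -2*2985984 = -1*5971968 = -5971968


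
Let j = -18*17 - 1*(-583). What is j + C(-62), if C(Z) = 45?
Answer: 322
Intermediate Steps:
j = 277 (j = -306 + 583 = 277)
j + C(-62) = 277 + 45 = 322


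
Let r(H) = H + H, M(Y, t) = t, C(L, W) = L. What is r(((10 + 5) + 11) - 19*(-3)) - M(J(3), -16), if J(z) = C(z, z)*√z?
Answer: 182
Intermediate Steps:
J(z) = z^(3/2) (J(z) = z*√z = z^(3/2))
r(H) = 2*H
r(((10 + 5) + 11) - 19*(-3)) - M(J(3), -16) = 2*(((10 + 5) + 11) - 19*(-3)) - 1*(-16) = 2*((15 + 11) + 57) + 16 = 2*(26 + 57) + 16 = 2*83 + 16 = 166 + 16 = 182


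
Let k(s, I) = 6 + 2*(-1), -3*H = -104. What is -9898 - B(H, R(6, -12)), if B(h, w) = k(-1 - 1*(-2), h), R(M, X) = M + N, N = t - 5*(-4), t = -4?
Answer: -9902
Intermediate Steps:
H = 104/3 (H = -⅓*(-104) = 104/3 ≈ 34.667)
N = 16 (N = -4 - 5*(-4) = -4 + 20 = 16)
R(M, X) = 16 + M (R(M, X) = M + 16 = 16 + M)
k(s, I) = 4 (k(s, I) = 6 - 2 = 4)
B(h, w) = 4
-9898 - B(H, R(6, -12)) = -9898 - 1*4 = -9898 - 4 = -9902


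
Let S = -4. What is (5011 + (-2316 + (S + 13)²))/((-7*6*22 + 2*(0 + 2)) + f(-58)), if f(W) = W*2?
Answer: -694/259 ≈ -2.6795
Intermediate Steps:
f(W) = 2*W
(5011 + (-2316 + (S + 13)²))/((-7*6*22 + 2*(0 + 2)) + f(-58)) = (5011 + (-2316 + (-4 + 13)²))/((-7*6*22 + 2*(0 + 2)) + 2*(-58)) = (5011 + (-2316 + 9²))/((-42*22 + 2*2) - 116) = (5011 + (-2316 + 81))/((-924 + 4) - 116) = (5011 - 2235)/(-920 - 116) = 2776/(-1036) = 2776*(-1/1036) = -694/259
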